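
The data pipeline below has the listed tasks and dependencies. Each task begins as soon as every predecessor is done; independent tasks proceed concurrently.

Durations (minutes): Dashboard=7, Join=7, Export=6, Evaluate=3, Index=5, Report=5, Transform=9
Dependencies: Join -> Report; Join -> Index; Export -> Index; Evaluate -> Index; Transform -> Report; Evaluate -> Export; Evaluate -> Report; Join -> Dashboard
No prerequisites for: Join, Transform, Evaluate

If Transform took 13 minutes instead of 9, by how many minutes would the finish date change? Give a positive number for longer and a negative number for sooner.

The binding path is Transform→Report = 9+5 = 14; finish at 14 minutes.
Transform lies on that path, so at 13 minutes the path becomes 18 minutes.
No other chain overtakes it, so the finish is 18 minutes.
Change in finish: 18 − 14 = +4 minutes.

4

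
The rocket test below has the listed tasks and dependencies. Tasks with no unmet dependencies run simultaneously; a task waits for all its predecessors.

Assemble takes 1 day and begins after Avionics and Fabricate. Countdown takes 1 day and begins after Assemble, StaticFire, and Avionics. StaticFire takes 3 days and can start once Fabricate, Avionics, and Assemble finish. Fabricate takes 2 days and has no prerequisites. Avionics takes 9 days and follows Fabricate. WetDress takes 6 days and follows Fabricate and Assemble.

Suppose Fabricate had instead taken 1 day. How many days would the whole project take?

17

The binding path is Fabricate→Avionics→Assemble→WetDress = 2+9+1+6 = 18; finish at 18 days.
Since Fabricate is critical, the -1 change carries straight to that chain (now 17 days).
No other chain overtakes it, so the finish is 17 days.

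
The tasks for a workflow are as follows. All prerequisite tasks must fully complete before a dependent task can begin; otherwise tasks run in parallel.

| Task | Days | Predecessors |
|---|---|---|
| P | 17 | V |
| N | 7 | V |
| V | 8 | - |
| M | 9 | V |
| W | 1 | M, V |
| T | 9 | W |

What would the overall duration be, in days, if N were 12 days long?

27

Baseline: V→M→W→T = 8+9+1+9 = 27 → 27 days.
The longest path through N is only 15 days, so N has float 12.
That remains the longest chain; total 27 days.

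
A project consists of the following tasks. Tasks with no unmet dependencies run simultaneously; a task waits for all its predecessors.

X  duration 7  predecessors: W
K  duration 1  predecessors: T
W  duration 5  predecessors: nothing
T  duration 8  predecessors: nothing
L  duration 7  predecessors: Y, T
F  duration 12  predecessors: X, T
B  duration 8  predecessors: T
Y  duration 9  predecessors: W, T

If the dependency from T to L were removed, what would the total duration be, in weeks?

Before: longest chain W→X→F = 5+7+12 = 24, finish 24.
Dropping T→L doesn't change L's earliest start (17); another predecessor still binds.
The longest chain is now W→X→F = 5+7+12 = 24, so the project takes 24 weeks.

24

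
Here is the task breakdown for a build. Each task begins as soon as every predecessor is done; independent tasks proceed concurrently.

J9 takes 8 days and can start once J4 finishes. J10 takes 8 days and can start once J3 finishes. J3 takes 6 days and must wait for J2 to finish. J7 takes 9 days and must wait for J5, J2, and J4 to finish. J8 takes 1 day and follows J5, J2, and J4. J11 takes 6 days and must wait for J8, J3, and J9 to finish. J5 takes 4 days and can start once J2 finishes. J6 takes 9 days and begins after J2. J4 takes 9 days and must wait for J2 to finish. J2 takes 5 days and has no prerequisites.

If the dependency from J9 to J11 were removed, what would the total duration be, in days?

23

Before: longest chain J2→J4→J9→J11 = 5+9+8+6 = 28, finish 28.
Without J9→J11, J11's earliest start moves from 22 to 15.
New critical path: J2→J4→J7 = 5+9+9 = 23 ⇒ 23 days.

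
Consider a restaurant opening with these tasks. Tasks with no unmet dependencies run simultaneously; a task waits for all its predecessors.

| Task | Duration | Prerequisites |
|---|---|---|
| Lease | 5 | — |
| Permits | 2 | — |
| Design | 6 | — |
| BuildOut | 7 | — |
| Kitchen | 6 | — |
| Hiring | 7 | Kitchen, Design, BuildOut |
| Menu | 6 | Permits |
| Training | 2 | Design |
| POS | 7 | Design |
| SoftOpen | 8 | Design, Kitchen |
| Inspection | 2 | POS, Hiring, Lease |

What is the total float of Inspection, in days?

The longest chain is BuildOut→Hiring→Inspection = 7+7+2 = 16; overall finish 16 days.
Inspection finishes as early as 16 and must finish by 16.
Slack of Inspection = 14 − 14 = 0 days.

0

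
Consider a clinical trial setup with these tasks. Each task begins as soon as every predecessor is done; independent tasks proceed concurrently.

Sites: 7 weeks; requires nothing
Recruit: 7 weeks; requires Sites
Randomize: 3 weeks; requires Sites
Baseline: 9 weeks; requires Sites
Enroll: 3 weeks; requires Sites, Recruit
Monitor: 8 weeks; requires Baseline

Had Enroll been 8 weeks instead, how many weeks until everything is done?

24

Critical path before the change: Sites→Baseline→Monitor = 7+9+8 = 24 giving 24 weeks.
Enroll is off the critical path — its longest chain is 17 weeks, giving 7 of slack.
That remains the longest chain; total 24 weeks.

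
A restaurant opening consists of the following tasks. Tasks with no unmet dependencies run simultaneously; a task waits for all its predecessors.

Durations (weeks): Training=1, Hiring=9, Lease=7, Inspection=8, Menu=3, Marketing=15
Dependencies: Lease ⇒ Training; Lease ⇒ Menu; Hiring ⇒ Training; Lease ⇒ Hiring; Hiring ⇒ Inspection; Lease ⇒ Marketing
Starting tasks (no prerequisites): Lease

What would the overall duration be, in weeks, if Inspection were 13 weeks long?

Baseline: Lease→Hiring→Inspection = 7+9+8 = 24 → 24 weeks.
Since Inspection is critical, the +5 change carries straight to that chain (now 29 weeks).
No other chain overtakes it, so the finish is 29 weeks.

29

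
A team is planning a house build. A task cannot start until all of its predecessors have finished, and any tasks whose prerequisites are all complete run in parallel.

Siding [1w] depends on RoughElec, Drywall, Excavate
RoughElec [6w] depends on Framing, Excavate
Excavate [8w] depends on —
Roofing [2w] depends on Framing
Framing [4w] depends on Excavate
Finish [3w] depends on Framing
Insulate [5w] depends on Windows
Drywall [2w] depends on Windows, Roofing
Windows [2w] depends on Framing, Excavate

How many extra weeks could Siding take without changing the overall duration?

Excavate→Framing→Windows→Insulate = 8+4+2+5 = 19 sets the makespan at 19 weeks.
Siding finishes as early as 19 and must finish by 19.
Float = 19 − 19 = 0.

0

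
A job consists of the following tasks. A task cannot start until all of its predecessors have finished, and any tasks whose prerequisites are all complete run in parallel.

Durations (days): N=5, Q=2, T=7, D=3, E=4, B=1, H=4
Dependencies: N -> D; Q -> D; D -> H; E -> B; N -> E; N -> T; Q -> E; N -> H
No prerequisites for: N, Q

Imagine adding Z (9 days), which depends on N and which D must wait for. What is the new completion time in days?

21

Originally the schedule takes 12 days.
With Z inserted, D now waits for max(Q, N, Z).
New critical path: N→Z→D→H = 5+9+3+4 = 21 ⇒ 21 days.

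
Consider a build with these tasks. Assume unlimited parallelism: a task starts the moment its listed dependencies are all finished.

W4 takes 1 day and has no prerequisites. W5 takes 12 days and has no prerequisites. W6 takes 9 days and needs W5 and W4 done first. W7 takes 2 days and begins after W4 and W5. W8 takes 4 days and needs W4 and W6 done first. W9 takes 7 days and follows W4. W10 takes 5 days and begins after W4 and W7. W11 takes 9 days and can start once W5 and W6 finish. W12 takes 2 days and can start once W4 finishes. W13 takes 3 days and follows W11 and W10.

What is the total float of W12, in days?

W5→W6→W11→W13 = 12+9+9+3 = 33 sets the makespan at 33 days.
Longest path through W12: 3 days (earliest finish 3, latest finish 33).
So W12 can slip 33 − 3 = 30 days.

30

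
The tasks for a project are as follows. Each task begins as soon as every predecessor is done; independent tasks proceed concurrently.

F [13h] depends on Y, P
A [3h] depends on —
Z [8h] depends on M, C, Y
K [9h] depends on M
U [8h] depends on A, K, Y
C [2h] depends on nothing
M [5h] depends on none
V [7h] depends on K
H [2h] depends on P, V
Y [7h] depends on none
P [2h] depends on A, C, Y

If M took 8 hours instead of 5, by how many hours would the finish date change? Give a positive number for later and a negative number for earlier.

As given, the longest chain is M→K→V→H = 5+9+7+2 = 23, so the finish is 23 hours.
M is on the critical path; changing it to 8 makes that path 26 hours.
No other chain overtakes it, so the finish is 26 hours.
Change in finish: 26 − 23 = +3 hours.

3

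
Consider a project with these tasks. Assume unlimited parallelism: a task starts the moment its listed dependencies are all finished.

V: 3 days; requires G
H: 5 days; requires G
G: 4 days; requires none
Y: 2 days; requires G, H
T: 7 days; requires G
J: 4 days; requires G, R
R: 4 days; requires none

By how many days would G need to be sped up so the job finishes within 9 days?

Current finish: 11 days; target: 9.
G is on every critical path, so each day cut from G cuts the finish by one (this holds down to a finish of 8).
Need 11 − 9 = 2 days off G → G becomes 2 days, finish becomes 9.

2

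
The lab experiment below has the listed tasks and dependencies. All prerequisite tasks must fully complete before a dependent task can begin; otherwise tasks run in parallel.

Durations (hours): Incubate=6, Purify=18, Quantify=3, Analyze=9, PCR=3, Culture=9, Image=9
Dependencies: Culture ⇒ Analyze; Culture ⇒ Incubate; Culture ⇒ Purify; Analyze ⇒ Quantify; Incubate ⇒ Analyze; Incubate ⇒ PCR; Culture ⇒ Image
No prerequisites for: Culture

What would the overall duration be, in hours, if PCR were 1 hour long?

27

As given, the longest chain is Culture→Incubate→Analyze→Quantify = 9+6+9+3 = 27, so the finish is 27 hours.
The longest path through PCR is only 18 hours, so PCR has float 9.
That remains the longest chain; total 27 hours.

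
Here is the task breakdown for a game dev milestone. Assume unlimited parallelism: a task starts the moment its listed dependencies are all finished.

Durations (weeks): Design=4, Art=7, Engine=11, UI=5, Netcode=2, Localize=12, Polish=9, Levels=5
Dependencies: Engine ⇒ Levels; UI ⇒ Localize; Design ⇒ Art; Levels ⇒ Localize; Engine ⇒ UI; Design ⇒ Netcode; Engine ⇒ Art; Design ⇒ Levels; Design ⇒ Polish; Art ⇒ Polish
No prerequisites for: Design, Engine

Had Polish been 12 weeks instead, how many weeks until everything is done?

Baseline: Engine→Levels→Localize = 11+5+12 = 28 → 28 weeks.
The longest path through Polish is only 27 weeks, so Polish has float 1.
The binding chain switches to Engine→Art→Polish = 11+7+12 = 30; finish 30 weeks.

30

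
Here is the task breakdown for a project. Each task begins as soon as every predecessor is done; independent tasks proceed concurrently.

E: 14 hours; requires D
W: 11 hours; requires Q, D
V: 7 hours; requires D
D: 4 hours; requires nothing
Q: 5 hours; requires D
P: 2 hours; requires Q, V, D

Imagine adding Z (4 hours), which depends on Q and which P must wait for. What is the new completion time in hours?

20

Originally the project takes 20 hours.
With Z inserted, P now waits for max(Q, V, D, Z).
New critical path: D→Q→W = 4+5+11 = 20 ⇒ 20 hours.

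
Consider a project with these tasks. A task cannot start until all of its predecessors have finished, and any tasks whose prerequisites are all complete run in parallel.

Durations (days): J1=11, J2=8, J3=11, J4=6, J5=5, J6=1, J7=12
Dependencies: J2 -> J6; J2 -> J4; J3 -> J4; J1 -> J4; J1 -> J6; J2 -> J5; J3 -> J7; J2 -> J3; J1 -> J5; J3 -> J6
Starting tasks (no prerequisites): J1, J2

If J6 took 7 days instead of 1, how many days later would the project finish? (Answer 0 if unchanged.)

Baseline: J2→J3→J7 = 8+11+12 = 31 → 31 days.
J6 is off the critical path — its longest chain is 20 days, giving 11 of slack.
The critical path is still J2→J3→J7; finish is now 31 days.
Change in finish: 31 − 31 = +0 days.

0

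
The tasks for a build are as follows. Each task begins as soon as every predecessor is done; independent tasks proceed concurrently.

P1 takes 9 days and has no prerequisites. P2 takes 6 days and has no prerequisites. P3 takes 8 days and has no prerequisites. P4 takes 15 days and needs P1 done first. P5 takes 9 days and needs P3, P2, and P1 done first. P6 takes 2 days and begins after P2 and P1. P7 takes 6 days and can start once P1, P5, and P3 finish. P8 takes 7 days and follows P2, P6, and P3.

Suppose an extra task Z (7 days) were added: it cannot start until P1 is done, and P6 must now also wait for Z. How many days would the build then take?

Originally the build takes 24 days.
With Z inserted, P6 now waits for max(P2, P1, Z).
New critical path: P1→Z→P6→P8 = 9+7+2+7 = 25 ⇒ 25 days.

25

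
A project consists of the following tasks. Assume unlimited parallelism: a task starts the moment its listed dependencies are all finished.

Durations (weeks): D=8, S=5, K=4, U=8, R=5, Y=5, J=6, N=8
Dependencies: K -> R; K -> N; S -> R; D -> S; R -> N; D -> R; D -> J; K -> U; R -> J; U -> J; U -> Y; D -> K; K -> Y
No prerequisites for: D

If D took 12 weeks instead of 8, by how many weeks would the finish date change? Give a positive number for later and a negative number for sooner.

4

The binding path is D→S→R→N = 8+5+5+8 = 26; finish at 26 weeks.
D lies on that path, so at 12 weeks the path becomes 30 weeks.
That remains the longest chain; total 30 weeks.
Change in finish: 30 − 26 = +4 weeks.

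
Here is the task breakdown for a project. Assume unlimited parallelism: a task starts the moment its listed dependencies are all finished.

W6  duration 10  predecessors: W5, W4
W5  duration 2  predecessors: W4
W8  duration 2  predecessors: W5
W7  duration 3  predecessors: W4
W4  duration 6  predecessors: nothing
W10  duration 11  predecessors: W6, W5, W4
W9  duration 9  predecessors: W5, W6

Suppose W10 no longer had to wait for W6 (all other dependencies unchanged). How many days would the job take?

27

Before: longest chain W4→W5→W6→W10 = 6+2+10+11 = 29, finish 29.
Without W6→W10, W10's earliest start moves from 18 to 8.
New critical path: W4→W5→W6→W9 = 6+2+10+9 = 27 ⇒ 27 days.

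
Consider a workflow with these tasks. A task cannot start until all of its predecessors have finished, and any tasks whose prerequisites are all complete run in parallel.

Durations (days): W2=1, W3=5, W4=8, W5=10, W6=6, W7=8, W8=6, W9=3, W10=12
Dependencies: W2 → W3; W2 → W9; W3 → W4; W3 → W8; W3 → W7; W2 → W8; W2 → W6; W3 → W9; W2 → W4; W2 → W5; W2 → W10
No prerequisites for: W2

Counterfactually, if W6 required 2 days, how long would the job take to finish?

The binding path is W2→W3→W4 = 1+5+8 = 14; finish at 14 days.
W6 has 7 days of float (longest path through it is 7).
No other chain overtakes it, so the finish is 14 days.

14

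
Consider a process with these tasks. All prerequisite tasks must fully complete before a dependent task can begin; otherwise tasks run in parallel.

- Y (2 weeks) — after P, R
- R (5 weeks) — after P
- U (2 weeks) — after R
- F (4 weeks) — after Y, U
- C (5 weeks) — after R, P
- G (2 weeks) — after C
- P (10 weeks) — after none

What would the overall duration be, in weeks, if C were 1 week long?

21

Baseline: P→R→C→G = 10+5+5+2 = 22 → 22 weeks.
C is on the critical path; changing it to 1 makes that path 18 weeks.
Now P→R→U→F = 10+5+2+4 = 21 is longest, so the finish becomes 21 weeks.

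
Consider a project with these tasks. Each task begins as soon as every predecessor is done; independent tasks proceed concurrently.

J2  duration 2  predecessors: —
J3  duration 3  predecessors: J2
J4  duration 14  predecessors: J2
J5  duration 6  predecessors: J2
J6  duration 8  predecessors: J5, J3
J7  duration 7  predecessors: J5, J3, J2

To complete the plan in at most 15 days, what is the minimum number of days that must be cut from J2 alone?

Current finish: 16 days; target: 15.
J2 is on every critical path, so each day cut from J2 cuts the finish by one (this holds down to a finish of 15).
Need 16 − 15 = 1 day off J2 → J2 becomes 1 day, finish becomes 15.

1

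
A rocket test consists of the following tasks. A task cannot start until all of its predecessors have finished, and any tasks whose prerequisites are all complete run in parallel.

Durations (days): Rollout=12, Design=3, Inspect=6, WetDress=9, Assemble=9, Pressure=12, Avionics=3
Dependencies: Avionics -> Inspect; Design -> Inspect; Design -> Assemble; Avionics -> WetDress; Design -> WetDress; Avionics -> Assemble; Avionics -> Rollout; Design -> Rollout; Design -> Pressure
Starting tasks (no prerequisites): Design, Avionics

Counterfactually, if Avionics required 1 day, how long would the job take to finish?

15

As given, the longest chain is Avionics→Rollout = 3+12 = 15, so the finish is 15 days.
Since Avionics is critical, the -2 change carries straight to that chain (now 13 days).
The binding chain switches to Design→Pressure = 3+12 = 15; finish 15 days.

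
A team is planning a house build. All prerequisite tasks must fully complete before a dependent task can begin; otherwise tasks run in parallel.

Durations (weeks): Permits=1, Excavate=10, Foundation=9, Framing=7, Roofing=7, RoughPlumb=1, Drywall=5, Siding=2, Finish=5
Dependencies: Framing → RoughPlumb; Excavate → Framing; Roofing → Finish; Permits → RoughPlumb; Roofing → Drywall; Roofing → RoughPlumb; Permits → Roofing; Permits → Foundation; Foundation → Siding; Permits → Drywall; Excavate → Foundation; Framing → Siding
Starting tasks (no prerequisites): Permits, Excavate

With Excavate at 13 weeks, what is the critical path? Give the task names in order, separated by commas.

Excavate, Foundation, Siding

As given, the longest chain is Excavate→Foundation→Siding = 10+9+2 = 21, so the finish is 21 weeks.
Since Excavate is critical, the +3 change carries straight to that chain (now 24 weeks).
That remains the longest chain; total 24 weeks.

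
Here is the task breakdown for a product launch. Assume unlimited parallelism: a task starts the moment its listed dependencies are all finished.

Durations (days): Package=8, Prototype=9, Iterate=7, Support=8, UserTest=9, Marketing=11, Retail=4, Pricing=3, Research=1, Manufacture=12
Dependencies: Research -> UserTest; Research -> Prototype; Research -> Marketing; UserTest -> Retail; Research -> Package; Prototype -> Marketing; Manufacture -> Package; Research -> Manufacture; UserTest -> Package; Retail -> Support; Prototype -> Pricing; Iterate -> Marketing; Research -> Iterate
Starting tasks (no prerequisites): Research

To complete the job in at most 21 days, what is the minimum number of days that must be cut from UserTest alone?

1

Current finish: 22 days; target: 21.
UserTest is on every critical path, so each day cut from UserTest cuts the finish by one (this holds down to a finish of 21).
Need 22 − 21 = 1 day off UserTest → UserTest becomes 8 days, finish becomes 21.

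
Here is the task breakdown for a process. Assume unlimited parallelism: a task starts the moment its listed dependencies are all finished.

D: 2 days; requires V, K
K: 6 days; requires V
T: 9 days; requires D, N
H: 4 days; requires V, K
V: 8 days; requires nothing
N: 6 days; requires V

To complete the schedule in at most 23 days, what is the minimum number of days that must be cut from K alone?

2

Current finish: 25 days; target: 23.
K is on every critical path, so each day cut from K cuts the finish by one (this holds down to a finish of 23).
Need 25 − 23 = 2 days off K → K becomes 4 days, finish becomes 23.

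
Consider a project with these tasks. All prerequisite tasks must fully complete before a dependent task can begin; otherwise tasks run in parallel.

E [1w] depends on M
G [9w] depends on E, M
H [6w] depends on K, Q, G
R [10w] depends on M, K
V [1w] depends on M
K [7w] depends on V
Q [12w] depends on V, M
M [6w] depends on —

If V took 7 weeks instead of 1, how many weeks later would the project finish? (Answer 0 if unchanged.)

Critical path before the change: M→V→Q→H = 6+1+12+6 = 25 giving 25 weeks.
V is on the critical path; changing it to 7 makes that path 31 weeks.
That remains the longest chain; total 31 weeks.
Change in finish: 31 − 25 = +6 weeks.

6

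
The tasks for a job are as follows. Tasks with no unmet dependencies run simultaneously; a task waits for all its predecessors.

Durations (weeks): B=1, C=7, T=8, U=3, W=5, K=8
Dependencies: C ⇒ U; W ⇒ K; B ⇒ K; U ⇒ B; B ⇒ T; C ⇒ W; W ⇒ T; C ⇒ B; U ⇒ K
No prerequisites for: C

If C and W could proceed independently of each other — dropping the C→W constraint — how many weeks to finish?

Before: longest chain C→W→T = 7+5+8 = 20, finish 20.
Without C→W, W's earliest start moves from 7 to 0.
New critical path: C→U→B→T = 7+3+1+8 = 19 ⇒ 19 weeks.

19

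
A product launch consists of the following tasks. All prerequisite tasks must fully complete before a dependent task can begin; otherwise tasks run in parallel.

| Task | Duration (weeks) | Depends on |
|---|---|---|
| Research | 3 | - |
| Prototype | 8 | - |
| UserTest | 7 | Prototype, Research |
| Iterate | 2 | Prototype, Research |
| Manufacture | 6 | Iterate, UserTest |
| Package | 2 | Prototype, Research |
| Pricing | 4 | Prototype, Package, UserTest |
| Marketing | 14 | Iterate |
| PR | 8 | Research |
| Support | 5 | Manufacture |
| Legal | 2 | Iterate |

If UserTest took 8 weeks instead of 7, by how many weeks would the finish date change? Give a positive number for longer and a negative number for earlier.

Actual critical path: Prototype→UserTest→Manufacture→Support = 8+7+6+5 = 26 ⇒ 26 weeks.
UserTest is on the critical path; changing it to 8 makes that path 27 weeks.
That remains the longest chain; total 27 weeks.
Change in finish: 27 − 26 = +1 weeks.

1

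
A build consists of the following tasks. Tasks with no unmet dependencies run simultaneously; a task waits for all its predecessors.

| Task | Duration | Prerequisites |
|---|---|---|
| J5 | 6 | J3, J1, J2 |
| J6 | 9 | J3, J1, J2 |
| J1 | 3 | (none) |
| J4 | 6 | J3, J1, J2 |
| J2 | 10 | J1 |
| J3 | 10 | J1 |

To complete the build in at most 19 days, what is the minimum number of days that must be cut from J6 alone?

3

Current finish: 22 days; target: 19.
J6 is on every critical path, so each day cut from J6 cuts the finish by one (this holds down to a finish of 19).
Need 22 − 19 = 3 days off J6 → J6 becomes 6 days, finish becomes 19.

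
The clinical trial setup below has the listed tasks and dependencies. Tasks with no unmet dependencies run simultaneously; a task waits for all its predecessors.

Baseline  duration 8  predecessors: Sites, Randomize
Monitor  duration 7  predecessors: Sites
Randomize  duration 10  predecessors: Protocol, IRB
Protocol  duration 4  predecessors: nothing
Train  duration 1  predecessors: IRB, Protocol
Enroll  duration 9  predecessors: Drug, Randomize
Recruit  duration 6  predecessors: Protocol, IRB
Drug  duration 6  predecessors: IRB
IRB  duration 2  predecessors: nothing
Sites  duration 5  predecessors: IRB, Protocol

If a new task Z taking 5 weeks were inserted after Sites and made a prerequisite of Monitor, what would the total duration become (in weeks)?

23

Originally the plan takes 23 weeks.
With Z inserted, Monitor now waits for max(Sites, Z).
New critical path: Protocol→Randomize→Enroll = 4+10+9 = 23 ⇒ 23 weeks.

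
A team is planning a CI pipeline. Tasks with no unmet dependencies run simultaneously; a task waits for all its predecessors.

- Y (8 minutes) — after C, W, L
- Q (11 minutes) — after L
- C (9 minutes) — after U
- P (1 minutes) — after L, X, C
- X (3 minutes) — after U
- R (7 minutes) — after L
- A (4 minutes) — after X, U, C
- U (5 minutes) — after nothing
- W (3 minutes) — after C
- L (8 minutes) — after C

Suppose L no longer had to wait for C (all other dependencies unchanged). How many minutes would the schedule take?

With the dependency in place, U→C→L→Q = 5+9+8+11 = 33 sets the finish at 33 minutes.
Without C→L, L's earliest start moves from 14 to 0.
After: U→C→W→Y = 5+9+3+8 = 25 → 25 minutes.

25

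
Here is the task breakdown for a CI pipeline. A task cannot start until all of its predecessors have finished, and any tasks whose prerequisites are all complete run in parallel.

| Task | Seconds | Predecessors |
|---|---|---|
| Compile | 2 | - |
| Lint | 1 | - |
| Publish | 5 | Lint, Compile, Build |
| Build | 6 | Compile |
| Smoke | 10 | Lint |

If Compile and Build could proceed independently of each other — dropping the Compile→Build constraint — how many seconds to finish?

Before: longest chain Compile→Build→Publish = 2+6+5 = 13, finish 13.
Without Compile→Build, Build's earliest start moves from 2 to 0.
The longest chain is now Lint→Smoke = 1+10 = 11, so the plan takes 11 seconds.

11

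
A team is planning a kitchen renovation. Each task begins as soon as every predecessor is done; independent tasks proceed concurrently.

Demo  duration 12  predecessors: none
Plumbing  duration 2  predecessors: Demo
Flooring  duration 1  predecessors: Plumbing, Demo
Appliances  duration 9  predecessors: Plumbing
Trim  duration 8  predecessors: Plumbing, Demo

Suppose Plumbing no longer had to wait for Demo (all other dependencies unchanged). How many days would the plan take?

Original critical path: Demo→Plumbing→Appliances = 12+2+9 = 23 ⇒ 23 days.
Without Demo→Plumbing, Plumbing's earliest start moves from 12 to 0.
After: Demo→Trim = 12+8 = 20 → 20 days.

20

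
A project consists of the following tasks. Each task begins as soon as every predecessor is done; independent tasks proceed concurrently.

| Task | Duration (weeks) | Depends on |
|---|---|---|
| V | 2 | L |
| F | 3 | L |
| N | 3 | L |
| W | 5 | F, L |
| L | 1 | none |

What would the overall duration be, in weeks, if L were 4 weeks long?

12

Actual critical path: L→F→W = 1+3+5 = 9 ⇒ 9 weeks.
Since L is critical, the +3 change carries straight to that chain (now 12 weeks).
The critical path is still L→F→W; finish is now 12 weeks.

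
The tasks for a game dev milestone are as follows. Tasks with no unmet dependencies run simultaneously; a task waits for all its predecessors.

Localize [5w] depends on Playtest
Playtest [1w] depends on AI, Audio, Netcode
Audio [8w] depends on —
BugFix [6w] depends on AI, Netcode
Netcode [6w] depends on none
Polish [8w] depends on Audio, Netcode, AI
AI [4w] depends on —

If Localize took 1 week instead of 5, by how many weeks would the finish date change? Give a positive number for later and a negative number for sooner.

0

As given, the longest chain is Audio→Polish = 8+8 = 16, so the finish is 16 weeks.
Localize is off the critical path — its longest chain is 14 weeks, giving 2 of slack.
The critical path is still Audio→Polish; finish is now 16 weeks.
Change in finish: 16 − 16 = +0 weeks.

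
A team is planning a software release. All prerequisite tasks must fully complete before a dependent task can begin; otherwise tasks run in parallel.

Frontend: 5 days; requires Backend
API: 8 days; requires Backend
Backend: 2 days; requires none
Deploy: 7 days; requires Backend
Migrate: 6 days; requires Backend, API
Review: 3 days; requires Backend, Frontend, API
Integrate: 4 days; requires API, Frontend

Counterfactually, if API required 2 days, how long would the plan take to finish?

11

As given, the longest chain is Backend→API→Migrate = 2+8+6 = 16, so the finish is 16 days.
Since API is critical, the -6 change carries straight to that chain (now 10 days).
Now Backend→Frontend→Integrate = 2+5+4 = 11 is longest, so the finish becomes 11 days.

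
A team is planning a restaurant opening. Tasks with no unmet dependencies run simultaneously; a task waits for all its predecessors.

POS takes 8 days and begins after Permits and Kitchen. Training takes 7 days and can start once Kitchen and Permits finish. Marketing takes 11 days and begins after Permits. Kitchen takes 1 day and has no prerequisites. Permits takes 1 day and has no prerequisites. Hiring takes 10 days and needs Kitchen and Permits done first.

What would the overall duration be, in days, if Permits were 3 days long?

The binding path is Permits→Marketing = 1+11 = 12; finish at 12 days.
Permits is on the critical path; changing it to 3 makes that path 14 days.
The critical path is still Permits→Marketing; finish is now 14 days.

14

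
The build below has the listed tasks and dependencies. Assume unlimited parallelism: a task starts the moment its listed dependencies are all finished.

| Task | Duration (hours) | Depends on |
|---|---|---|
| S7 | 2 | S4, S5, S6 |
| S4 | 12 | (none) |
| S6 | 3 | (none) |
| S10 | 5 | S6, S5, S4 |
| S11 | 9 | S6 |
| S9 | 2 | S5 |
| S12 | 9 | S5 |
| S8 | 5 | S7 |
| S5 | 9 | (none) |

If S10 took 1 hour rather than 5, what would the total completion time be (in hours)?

19

The binding path is S4→S7→S8 = 12+2+5 = 19; finish at 19 hours.
S10 is off the critical path — its longest chain is 17 hours, giving 2 of slack.
No other chain overtakes it, so the finish is 19 hours.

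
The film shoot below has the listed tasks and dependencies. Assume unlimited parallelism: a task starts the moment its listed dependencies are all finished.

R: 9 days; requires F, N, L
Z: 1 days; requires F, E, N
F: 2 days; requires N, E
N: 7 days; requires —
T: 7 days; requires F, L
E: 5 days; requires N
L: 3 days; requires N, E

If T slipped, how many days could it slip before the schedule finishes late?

2

The longest chain is N→E→L→R = 7+5+3+9 = 24; overall finish 24 days.
The longest chain containing T totals 22 days.
Slack of T = 17 − 15 = 2 days.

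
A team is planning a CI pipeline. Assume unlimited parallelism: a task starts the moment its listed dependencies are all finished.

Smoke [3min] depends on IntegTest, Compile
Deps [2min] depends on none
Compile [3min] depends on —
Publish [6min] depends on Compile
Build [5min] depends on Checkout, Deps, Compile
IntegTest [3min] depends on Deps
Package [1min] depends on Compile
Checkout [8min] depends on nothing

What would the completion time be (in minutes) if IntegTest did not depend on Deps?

Before: longest chain Checkout→Build = 8+5 = 13, finish 13.
Without Deps→IntegTest, IntegTest's earliest start moves from 2 to 0.
New critical path: Checkout→Build = 8+5 = 13 ⇒ 13 minutes.

13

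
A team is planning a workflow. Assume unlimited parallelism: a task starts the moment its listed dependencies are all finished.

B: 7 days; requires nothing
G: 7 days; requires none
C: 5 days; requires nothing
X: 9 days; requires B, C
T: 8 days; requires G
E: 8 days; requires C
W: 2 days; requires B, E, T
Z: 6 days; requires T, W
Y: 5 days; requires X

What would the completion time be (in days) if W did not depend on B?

Original critical path: G→T→W→Z = 7+8+2+6 = 23 ⇒ 23 days.
Dropping B→W doesn't change W's earliest start (15); another predecessor still binds.
New critical path: G→T→W→Z = 7+8+2+6 = 23 ⇒ 23 days.

23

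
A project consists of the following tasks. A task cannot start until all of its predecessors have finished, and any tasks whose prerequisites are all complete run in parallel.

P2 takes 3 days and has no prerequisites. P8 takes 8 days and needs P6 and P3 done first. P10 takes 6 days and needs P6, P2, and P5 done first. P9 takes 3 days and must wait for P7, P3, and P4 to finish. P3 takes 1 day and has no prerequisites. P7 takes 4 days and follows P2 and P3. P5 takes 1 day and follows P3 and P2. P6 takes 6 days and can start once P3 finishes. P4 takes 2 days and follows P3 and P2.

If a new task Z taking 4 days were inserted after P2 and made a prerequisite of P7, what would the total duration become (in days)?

15

Originally the project takes 15 days.
With Z inserted, P7 now waits for max(P2, P3, Z).
New critical path: P3→P6→P8 = 1+6+8 = 15 ⇒ 15 days.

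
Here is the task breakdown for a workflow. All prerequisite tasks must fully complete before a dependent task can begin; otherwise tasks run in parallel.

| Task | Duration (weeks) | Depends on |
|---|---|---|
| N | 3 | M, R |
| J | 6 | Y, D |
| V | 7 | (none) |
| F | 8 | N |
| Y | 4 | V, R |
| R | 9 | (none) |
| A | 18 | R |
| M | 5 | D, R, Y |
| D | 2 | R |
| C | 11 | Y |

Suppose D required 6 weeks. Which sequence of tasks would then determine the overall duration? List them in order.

Critical path before the change: R→Y→M→N→F = 9+4+5+3+8 = 29 giving 29 weeks.
The longest path through D is only 27 weeks, so D has float 2.
New critical path: R→D→M→N→F = 9+6+5+3+8 = 31 ⇒ 31 weeks.

R, D, M, N, F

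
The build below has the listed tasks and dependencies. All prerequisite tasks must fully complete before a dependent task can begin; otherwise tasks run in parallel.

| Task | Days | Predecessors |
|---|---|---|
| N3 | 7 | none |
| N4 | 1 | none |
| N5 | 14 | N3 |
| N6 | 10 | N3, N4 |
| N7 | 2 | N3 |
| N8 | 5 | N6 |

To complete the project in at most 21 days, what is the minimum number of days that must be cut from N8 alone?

Current finish: 22 days; target: 21.
N8 is on every critical path, so each day cut from N8 cuts the finish by one (this holds down to a finish of 21).
Need 22 − 21 = 1 day off N8 → N8 becomes 4 days, finish becomes 21.

1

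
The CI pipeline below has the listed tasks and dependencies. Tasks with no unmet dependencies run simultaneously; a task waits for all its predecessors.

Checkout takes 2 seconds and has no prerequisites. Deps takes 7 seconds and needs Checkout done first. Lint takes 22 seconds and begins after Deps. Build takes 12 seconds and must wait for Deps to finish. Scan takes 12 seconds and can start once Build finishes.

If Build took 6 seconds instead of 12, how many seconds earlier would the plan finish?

2

As given, the longest chain is Checkout→Deps→Build→Scan = 2+7+12+12 = 33, so the finish is 33 seconds.
Build is on the critical path; changing it to 6 makes that path 27 seconds.
New critical path: Checkout→Deps→Lint = 2+7+22 = 31 ⇒ 31 seconds.
Change in finish: 31 − 33 = -2 seconds.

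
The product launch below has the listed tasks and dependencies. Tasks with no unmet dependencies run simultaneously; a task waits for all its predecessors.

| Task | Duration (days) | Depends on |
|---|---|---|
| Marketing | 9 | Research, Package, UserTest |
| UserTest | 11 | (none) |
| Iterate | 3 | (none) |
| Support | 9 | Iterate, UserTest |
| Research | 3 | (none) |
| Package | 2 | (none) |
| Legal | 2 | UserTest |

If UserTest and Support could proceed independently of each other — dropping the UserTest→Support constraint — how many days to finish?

20

With the dependency in place, UserTest→Marketing = 11+9 = 20 sets the finish at 20 days.
Without UserTest→Support, Support's earliest start moves from 11 to 3.
The longest chain is now UserTest→Marketing = 11+9 = 20, so the product launch takes 20 days.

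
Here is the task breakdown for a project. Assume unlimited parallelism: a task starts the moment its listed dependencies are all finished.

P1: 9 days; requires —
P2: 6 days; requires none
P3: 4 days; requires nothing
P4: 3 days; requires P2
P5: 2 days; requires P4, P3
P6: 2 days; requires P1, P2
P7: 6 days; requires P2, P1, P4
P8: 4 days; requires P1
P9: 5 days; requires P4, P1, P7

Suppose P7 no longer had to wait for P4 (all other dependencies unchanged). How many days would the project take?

Before: longest chain P1→P7→P9 = 9+6+5 = 20, finish 20.
Dropping P4→P7 doesn't change P7's earliest start (9); another predecessor still binds.
New critical path: P1→P7→P9 = 9+6+5 = 20 ⇒ 20 days.

20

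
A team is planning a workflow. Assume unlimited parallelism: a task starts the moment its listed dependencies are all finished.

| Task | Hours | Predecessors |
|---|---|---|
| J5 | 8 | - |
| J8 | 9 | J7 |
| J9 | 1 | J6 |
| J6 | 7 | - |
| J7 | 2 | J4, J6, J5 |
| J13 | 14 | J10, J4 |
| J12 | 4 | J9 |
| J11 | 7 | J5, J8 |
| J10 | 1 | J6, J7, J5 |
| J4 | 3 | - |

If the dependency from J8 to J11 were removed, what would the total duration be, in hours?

25

Original critical path: J5→J7→J8→J11 = 8+2+9+7 = 26 ⇒ 26 hours.
Without J8→J11, J11's earliest start moves from 19 to 8.
After: J5→J7→J10→J13 = 8+2+1+14 = 25 → 25 hours.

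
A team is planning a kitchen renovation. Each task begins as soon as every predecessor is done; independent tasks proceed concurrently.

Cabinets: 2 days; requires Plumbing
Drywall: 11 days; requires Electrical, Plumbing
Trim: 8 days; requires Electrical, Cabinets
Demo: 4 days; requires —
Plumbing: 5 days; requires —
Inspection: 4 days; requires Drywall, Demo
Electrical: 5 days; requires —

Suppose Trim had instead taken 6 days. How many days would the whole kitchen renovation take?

Baseline: Plumbing→Drywall→Inspection = 5+11+4 = 20 → 20 days.
Trim is off the critical path — its longest chain is 15 days, giving 5 of slack.
The critical path is still Plumbing→Drywall→Inspection; finish is now 20 days.

20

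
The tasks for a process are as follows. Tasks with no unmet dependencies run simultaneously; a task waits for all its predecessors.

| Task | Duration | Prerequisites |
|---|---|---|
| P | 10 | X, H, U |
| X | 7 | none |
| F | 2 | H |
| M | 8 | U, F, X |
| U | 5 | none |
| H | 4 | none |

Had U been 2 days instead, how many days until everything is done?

The binding path is X→P = 7+10 = 17; finish at 17 days.
The longest path through U is only 15 days, so U has float 2.
That remains the longest chain; total 17 days.

17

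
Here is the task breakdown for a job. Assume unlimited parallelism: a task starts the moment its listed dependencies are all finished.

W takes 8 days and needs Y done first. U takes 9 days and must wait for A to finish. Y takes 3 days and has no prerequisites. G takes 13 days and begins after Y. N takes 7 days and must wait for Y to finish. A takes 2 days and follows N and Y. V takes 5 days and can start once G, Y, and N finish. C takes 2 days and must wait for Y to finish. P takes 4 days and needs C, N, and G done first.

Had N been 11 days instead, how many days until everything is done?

25

The binding path is Y→N→A→U = 3+7+2+9 = 21; finish at 21 days.
N lies on that path, so at 11 days the path becomes 25 days.
No other chain overtakes it, so the finish is 25 days.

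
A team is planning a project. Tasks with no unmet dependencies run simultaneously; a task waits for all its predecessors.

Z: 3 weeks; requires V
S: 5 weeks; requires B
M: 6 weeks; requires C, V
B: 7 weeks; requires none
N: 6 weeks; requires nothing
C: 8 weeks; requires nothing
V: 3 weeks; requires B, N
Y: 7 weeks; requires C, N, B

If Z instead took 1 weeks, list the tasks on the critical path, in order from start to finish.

As given, the longest chain is B→V→M = 7+3+6 = 16, so the finish is 16 weeks.
The longest path through Z is only 13 weeks, so Z has float 3.
That remains the longest chain; total 16 weeks.

B, V, M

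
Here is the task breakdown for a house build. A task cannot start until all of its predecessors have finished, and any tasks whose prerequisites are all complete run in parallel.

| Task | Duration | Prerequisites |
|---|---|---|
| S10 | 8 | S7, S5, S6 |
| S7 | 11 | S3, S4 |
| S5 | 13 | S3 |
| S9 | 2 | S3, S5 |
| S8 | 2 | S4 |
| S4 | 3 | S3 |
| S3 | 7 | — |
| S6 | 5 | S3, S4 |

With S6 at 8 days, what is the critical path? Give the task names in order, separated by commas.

The binding path is S3→S4→S7→S10 = 7+3+11+8 = 29; finish at 29 days.
The longest path through S6 is only 23 days, so S6 has float 6.
No other chain overtakes it, so the finish is 29 days.

S3, S4, S7, S10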